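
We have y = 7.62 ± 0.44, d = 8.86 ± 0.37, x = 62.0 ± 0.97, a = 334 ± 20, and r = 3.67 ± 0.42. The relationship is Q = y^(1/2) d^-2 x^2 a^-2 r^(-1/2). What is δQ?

Products/powers → add relative errors in quadrature, weighted by exponent:
  (½·δy/y)² = (0.5×0.0577)² = 0.000834;  (-2·δd/d)² = (-2×0.0418)² = 0.00698;  (2·δx/x)² = (2×0.0156)² = 0.000979;  (-2·δa/a)² = (-2×0.0599)² = 0.0143;  (−½·δr/r)² = (-0.5×0.114)² = 0.00327
δQ/Q = √(0.0264) = 0.162
Q = 0.000633, so δQ = 0.162 × 0.000633 = 0.000103.

0.000103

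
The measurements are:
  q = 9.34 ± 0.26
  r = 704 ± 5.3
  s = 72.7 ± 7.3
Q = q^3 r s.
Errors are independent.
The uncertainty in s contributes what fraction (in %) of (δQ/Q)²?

58.9%

(δQ/Q)² = (3·δq/q)² + (1·δr/r)² + (1·δs/s)²
  q term: (3×0.0278)² = 0.00697
  r term: (1×0.00753)² = 5.67e-05
  s term: (1×0.100)² = 0.0101
Total = 0.0171. Share from s = 0.0101/0.0171 = 0.589.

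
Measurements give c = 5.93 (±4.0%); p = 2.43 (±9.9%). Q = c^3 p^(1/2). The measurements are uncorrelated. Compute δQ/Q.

Since Q is a product/quotient, work with relative uncertainties:
  (3·δc/c)² = (3×0.0400)² = 0.0144;  (½·δp/p)² = (0.5×0.0990)² = 0.00245
δQ/Q = √(0.0169) = 0.130

0.130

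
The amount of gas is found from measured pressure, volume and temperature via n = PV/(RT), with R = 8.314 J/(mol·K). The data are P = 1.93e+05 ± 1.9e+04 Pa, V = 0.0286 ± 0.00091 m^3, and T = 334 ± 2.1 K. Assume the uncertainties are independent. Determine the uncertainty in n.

Since n is a product/quotient, work with relative uncertainties:
  (1·δP/P)² = (1×0.0984)² = 0.00969;  (1·δV/V)² = (1×0.0318)² = 0.00101;  (-1·δT/T)² = (-1×0.00629)² = 3.95e-05
δn/n = √(0.0107) = 0.104
n = 1.99 mol, so δn = 0.104 × 1.99 = 0.206 mol.

0.206 mol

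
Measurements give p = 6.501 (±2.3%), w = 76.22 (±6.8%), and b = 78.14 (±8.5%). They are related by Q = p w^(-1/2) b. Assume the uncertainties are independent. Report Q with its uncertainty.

Each factor contributes (exponent × relative error)² to (δQ/Q)²:
  (1·δp/p)² = (1×0.0230)² = 0.000529;  (−½·δw/w)² = (-0.5×0.0680)² = 0.00116;  (1·δb/b)² = (1×0.0850)² = 0.00723
δQ/Q = √(0.00891) = 0.0944
Q = 58.19, so δQ = 0.0944 × 58.19 = 5.49.

58.19 ± 5.49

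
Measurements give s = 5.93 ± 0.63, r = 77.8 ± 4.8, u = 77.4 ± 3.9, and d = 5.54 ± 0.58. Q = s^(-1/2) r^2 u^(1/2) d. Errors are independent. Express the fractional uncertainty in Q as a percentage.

Products/powers → add relative errors in quadrature, weighted by exponent:
  (−½·δs/s)² = (-0.5×0.106)² = 0.00282;  (2·δr/r)² = (2×0.0617)² = 0.0152;  (½·δu/u)² = (0.5×0.0504)² = 0.000635;  (1·δd/d)² = (1×0.105)² = 0.0110
δQ/Q = √(0.0296) = 0.172

17.2%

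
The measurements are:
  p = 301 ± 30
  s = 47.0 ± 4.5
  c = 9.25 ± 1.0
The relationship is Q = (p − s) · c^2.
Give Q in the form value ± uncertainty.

Let u = p − s = 254. δu = √(δp² + δs²) = √(900 + 20.2) = 30.3, so δu/u = 0.119.
Q is then a monomial in u, c:
δQ/Q = √((δu/u)² + (2·δc/c)²) = √(0.0143 + 0.0467) = 0.247
Q = 21700, so δQ = 0.247 × 21700 = 5370.

21700 ± 5370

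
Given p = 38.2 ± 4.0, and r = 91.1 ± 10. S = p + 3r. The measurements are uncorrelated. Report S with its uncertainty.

Sums and differences: (δS)² = Σ (cᵢ δxᵢ)².
  (δp)² = 16.0;  (3·δr)² = 900
δS = √(916) = 30.3
S = 311.

311 ± 30.3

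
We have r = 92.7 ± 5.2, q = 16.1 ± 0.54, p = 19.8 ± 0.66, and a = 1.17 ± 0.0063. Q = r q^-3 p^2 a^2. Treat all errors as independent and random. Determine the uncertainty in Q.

For a monomial Q ∝ r, q^-3, p^2, a^2, fractional errors add in quadrature:
  (1·δr/r)² = (1×0.0561)² = 0.00315;  (-3·δq/q)² = (-3×0.0335)² = 0.0101;  (2·δp/p)² = (2×0.0333)² = 0.00444;  (2·δa/a)² = (2×0.00538)² = 0.000116
δQ/Q = √(0.0178) = 0.134
Q = 11.9, so δQ = 0.134 × 11.9 = 1.59.

1.59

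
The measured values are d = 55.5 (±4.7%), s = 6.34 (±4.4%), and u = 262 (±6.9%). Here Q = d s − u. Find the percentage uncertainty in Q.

Let p = d·s = 352. δp/p = √((1·δd/d)² + (1·δs/s)²) = √(0.00221 + 0.00194) = 0.0644, so δp = 22.7.
Q = p − u: δQ = √(δp² + δu²) = √(513 + 327) = 29.0
Q = 89.9, so δQ/Q = 29.0/89.9 = 0.322.

32.2%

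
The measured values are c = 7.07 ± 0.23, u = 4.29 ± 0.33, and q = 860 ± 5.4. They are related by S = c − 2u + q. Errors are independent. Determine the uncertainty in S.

S is a linear combination, so absolute uncertainties add in quadrature:
  (δc)² = 0.0529;  (2·δu)² = 0.436;  (δq)² = 29.2
δS = √(29.6) = 5.45

5.45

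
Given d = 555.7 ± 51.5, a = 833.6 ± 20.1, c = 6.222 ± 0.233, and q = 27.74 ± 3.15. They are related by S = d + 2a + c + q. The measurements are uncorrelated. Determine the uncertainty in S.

65.4

S is a linear combination, so absolute uncertainties add in quadrature:
  (δd)² = 2650;  (2·δa)² = 1620;  (δc)² = 0.0543;  (δq)² = 9.92
δS = √(4280) = 65.4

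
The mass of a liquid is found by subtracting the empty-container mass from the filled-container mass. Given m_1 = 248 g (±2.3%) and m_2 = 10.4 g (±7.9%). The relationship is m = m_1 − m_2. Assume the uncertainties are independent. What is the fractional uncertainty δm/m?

m is a linear combination, so absolute uncertainties add in quadrature:
  (δm_1)² = 32.5;  (δm_2)² = 0.675
δm = √(33.2) = 5.76 g
m = 238 g, so δm/m = 5.76/238 = 0.0243.

0.0243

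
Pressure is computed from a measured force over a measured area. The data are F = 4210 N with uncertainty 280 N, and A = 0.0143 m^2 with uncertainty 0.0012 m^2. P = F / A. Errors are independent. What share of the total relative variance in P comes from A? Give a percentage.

61.4%

(δP/P)² = (1·δF/F)² + (-1·δA/A)²
  F term: (1×0.0665)² = 0.00442
  A term: (-1×0.0839)² = 0.00704
Total = 0.0115. Share from A = 0.00704/0.0115 = 0.614.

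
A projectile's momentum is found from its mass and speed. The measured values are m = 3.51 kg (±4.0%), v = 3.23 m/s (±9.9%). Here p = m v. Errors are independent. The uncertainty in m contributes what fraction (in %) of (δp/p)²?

(δp/p)² = (1·δm/m)² + (1·δv/v)²
  m term: (1×0.0400)² = 0.00160
  v term: (1×0.0990)² = 0.00980
Total = 0.0114. Share from m = 0.00160/0.0114 = 0.140.

14.0%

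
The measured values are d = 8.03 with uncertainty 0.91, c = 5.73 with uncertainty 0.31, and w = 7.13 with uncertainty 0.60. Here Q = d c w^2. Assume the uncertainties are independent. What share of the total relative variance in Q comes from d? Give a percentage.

(δQ/Q)² = (1·δd/d)² + (1·δc/c)² + (2·δw/w)²
  d term: (1×0.113)² = 0.0128
  c term: (1×0.0541)² = 0.00293
  w term: (2×0.0842)² = 0.0283
Total = 0.0441. Share from d = 0.0128/0.0441 = 0.291.

29.1%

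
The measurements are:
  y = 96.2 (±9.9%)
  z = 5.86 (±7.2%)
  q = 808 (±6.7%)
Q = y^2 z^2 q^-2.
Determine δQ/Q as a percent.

Q is a product of powers, so relative uncertainties combine in quadrature:
  (2·δy/y)² = (2×0.0990)² = 0.0392;  (2·δz/z)² = (2×0.0720)² = 0.0207;  (-2·δq/q)² = (-2×0.0670)² = 0.0180
δQ/Q = √(0.0779) = 0.279

27.9%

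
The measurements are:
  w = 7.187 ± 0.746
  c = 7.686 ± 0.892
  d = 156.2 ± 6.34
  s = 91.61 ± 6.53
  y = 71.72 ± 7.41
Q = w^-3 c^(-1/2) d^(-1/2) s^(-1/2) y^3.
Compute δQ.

1.33

Each factor contributes (exponent × relative error)² to (δQ/Q)²:
  (-3·δw/w)² = (-3×0.104)² = 0.0970;  (−½·δc/c)² = (-0.5×0.116)² = 0.00337;  (−½·δd/d)² = (-0.5×0.0406)² = 0.000412;  (−½·δs/s)² = (-0.5×0.0713)² = 0.00127;  (3·δy/y)² = (3×0.103)² = 0.0961
δQ/Q = √(0.198) = 0.445
Q = 2.997, so δQ = 0.445 × 2.997 = 1.33.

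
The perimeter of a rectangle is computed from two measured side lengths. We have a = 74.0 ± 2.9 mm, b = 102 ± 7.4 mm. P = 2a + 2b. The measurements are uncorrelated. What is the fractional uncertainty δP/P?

P is a linear combination, so absolute uncertainties add in quadrature:
  (2·δa)² = 33.6;  (2·δb)² = 219
δP = √(253) = 15.9 mm
P = 352 mm, so δP/P = 15.9/352 = 0.0452.

0.0452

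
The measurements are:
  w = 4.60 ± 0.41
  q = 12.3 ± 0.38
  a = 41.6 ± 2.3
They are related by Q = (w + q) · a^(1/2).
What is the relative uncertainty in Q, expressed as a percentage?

4.31%

Let u = w + q = 16.9. δu = √(δw² + δq²) = √(0.168 + 0.144) = 0.559, so δu/u = 0.0331.
Q is then a monomial in u, a:
δQ/Q = √((δu/u)² + (½·δa/a)²) = √(0.00109 + 0.000764) = 0.0431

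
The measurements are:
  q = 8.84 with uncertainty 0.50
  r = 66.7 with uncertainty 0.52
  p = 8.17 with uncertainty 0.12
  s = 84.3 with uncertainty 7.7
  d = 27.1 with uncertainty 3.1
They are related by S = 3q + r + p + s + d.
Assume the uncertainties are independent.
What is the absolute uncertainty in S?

8.45

Each term contributes (cᵢ δxᵢ)² to (δS)²:
  (3·δq)² = 2.25;  (δr)² = 0.270;  (δp)² = 0.0144;  (δs)² = 59.3;  (δd)² = 9.61
δS = √(71.4) = 8.45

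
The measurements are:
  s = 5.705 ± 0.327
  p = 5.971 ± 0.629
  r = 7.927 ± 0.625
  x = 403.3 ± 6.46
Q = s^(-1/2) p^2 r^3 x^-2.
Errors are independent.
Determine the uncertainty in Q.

Q is a product of powers, so relative uncertainties combine in quadrature:
  (−½·δs/s)² = (-0.5×0.0573)² = 0.000821;  (2·δp/p)² = (2×0.105)² = 0.0444;  (3·δr/r)² = (3×0.0788)² = 0.0559;  (-2·δx/x)² = (-2×0.0160)² = 0.00103
δQ/Q = √(0.102) = 0.320
Q = 0.04571, so δQ = 0.320 × 0.04571 = 0.0146.

0.0146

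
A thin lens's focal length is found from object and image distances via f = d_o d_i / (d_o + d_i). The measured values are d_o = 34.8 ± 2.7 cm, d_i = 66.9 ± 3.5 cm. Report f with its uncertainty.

22.9 ± 1.24 cm

∂f/∂d_o = (d_i/(d_o+d_i))² = 0.433;  ∂f/∂d_i = (d_o/(d_o+d_i))² = 0.117
δf = √((∂f/∂d_o · δd_o)² + (∂f/∂d_i · δd_i)²) = √(1.37 + 0.168) = 1.24 cm
f = 22.9 cm.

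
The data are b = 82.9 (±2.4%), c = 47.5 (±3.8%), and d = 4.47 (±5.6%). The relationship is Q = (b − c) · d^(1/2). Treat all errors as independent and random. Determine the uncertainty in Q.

Let u = b − c = 35.4. δu = √(δb² + δc²) = √(3.96 + 3.26) = 2.69, so δu/u = 0.0759.
Q is then a monomial in u, d:
δQ/Q = √((δu/u)² + (½·δd/d)²) = √(0.00576 + 0.000784) = 0.0809
Q = 74.8, so δQ = 0.0809 × 74.8 = 6.05.

6.05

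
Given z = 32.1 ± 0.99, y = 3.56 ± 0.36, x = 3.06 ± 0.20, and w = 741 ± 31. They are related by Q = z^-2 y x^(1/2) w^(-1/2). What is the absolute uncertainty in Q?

2.77e-05

Q is a product of powers, so relative uncertainties combine in quadrature:
  (-2·δz/z)² = (-2×0.0308)² = 0.00380;  (1·δy/y)² = (1×0.101)² = 0.0102;  (½·δx/x)² = (0.5×0.0654)² = 0.00107;  (−½·δw/w)² = (-0.5×0.0418)² = 0.000438
δQ/Q = √(0.0155) = 0.125
Q = 0.000222, so δQ = 0.125 × 0.000222 = 2.77e-05.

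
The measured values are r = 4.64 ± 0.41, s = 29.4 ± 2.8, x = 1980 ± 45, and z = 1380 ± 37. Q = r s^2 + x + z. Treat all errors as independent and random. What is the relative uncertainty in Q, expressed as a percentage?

Let p = r·s^2 = 4010. δp/p = √((1·δr/r)² + (2·δs/s)²) = √(0.00781 + 0.0363) = 0.210, so δp = 842.
Q = p + x + z: δQ = √(δp² + δx² + δz²) = √(7.09e+05 + 2020 + 1370) = 844
Q = 7370, so δQ/Q = 844/7370 = 0.115.

11.5%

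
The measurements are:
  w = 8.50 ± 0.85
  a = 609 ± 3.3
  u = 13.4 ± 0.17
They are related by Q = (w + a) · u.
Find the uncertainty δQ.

Let h = w + a = 618. δh = √(δw² + δa²) = √(0.722 + 10.9) = 3.41, so δh/h = 0.00552.
Q is then a monomial in h, u:
δQ/Q = √((δh/h)² + (1·δu/u)²) = √(3.05e-05 + 0.000161) = 0.0138
Q = 8270, so δQ = 0.0138 × 8270 = 114.

114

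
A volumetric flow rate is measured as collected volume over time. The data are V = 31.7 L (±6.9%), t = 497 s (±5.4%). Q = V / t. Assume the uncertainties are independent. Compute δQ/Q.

Products/powers → add relative errors in quadrature, weighted by exponent:
  (1·δV/V)² = (1×0.0690)² = 0.00476;  (-1·δt/t)² = (-1×0.0540)² = 0.00292
δQ/Q = √(0.00768) = 0.0876

0.0876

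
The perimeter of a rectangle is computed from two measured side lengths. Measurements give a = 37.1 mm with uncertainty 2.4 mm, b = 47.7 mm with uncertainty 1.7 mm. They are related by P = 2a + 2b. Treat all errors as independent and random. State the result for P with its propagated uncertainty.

170 ± 5.88 mm

Absolute uncertainties add in quadrature for a linear combination:
  (2·δa)² = 23.0;  (2·δb)² = 11.6
δP = √(34.6) = 5.88 mm
P = 170 mm.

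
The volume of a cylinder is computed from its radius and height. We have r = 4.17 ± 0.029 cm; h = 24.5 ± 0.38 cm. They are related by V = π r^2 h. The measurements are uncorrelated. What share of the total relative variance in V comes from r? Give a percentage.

44.6%

(δV/V)² = (2·δr/r)² + (1·δh/h)²
  r term: (2×0.00695)² = 0.000193
  h term: (1×0.0155)² = 0.000241
Total = 0.000434. Share from r = 0.000193/0.000434 = 0.446.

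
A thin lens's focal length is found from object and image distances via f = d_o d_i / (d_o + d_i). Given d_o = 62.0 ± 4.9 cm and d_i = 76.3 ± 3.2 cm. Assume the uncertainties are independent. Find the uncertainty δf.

1.62 cm

∂f/∂d_o = (d_i/(d_o+d_i))² = 0.304;  ∂f/∂d_i = (d_o/(d_o+d_i))² = 0.201
δf = √((∂f/∂d_o · δd_o)² + (∂f/∂d_i · δd_i)²) = √(2.22 + 0.414) = 1.62 cm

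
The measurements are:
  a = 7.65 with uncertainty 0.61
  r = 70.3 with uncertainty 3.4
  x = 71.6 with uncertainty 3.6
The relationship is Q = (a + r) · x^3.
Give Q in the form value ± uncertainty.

Let u = a + r = 78.0. δu = √(δa² + δr²) = √(0.372 + 11.6) = 3.45, so δu/u = 0.0443.
Q is then a monomial in u, x:
δQ/Q = √((δu/u)² + (3·δx/x)²) = √(0.00196 + 0.0228) = 0.157
Q = 2.86e+07, so δQ = 0.157 × 2.86e+07 = 4.5e+06.

(2.86 ± 0.450) × 10^7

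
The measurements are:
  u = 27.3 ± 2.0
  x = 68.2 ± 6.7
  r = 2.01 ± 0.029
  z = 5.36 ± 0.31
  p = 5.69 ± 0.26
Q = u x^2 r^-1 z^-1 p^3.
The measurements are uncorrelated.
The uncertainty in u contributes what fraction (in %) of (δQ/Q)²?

8.09%

(δQ/Q)² = (1·δu/u)² + (2·δx/x)² + (-1·δr/r)² + (-1·δz/z)² + (3·δp/p)²
  u term: (1×0.0733)² = 0.00537
  x term: (2×0.0982)² = 0.0386
  r term: (-1×0.0144)² = 0.000208
  z term: (-1×0.0578)² = 0.00334
  p term: (3×0.0457)² = 0.0188
Total = 0.0663. Share from u = 0.00537/0.0663 = 0.0809.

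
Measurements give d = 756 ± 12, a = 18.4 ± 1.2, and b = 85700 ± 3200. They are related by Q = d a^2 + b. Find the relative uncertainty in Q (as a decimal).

Let p = d·a^2 = 2.56e+05. δp/p = √((1·δd/d)² + (2·δa/a)²) = √(0.000252 + 0.0170) = 0.131, so δp = 33600.
Q = p + b: δQ = √(δp² + δb²) = √(1.13e+09 + 1.02e+07) = 33800
Q = 3.42e+05, so δQ/Q = 33800/3.42e+05 = 0.0989.

0.0989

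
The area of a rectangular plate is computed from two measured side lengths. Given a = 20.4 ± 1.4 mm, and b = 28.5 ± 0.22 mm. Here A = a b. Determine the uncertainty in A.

Since A is a product/quotient, work with relative uncertainties:
  (1·δa/a)² = (1×0.0686)² = 0.00471;  (1·δb/b)² = (1×0.00772)² = 5.96e-05
δA/A = √(0.00477) = 0.0691
A = 581 mm^2, so δA = 0.0691 × 581 = 40.2 mm^2.

40.2 mm^2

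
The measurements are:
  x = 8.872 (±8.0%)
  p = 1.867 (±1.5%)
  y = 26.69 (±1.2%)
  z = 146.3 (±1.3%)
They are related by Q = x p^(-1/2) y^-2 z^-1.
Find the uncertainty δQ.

Each factor contributes (exponent × relative error)² to (δQ/Q)²:
  (1·δx/x)² = (1×0.0800)² = 0.00640;  (−½·δp/p)² = (-0.5×0.0150)² = 5.62e-05;  (-2·δy/y)² = (-2×0.0120)² = 0.000576;  (-1·δz/z)² = (-1×0.0130)² = 0.000169
δQ/Q = √(0.00720) = 0.0849
Q = 6.23e-05, so δQ = 0.0849 × 6.23e-05 = 5.29e-06.

5.29e-06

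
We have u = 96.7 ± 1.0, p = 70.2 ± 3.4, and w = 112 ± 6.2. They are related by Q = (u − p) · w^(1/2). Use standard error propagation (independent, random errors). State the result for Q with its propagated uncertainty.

Let h = u − p = 26.5. δh = √(δu² + δp²) = √(1.00 + 11.6) = 3.54, so δh/h = 0.134.
Q is then a monomial in h, w:
δQ/Q = √((δh/h)² + (½·δw/w)²) = √(0.0179 + 0.000766) = 0.137
Q = 280, so δQ = 0.137 × 280 = 38.3.

280 ± 38.3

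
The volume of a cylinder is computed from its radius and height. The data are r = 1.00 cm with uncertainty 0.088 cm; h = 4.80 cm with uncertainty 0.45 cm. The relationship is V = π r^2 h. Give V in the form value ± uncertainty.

Since V is a product/quotient, work with relative uncertainties:
  (2·δr/r)² = (2×0.0880)² = 0.0310;  (1·δh/h)² = (1×0.0938)² = 0.00879
δV/V = √(0.0398) = 0.199
V = 15.1 cm^3, so δV = 0.199 × 15.1 = 3.01 cm^3.

15.1 ± 3.01 cm^3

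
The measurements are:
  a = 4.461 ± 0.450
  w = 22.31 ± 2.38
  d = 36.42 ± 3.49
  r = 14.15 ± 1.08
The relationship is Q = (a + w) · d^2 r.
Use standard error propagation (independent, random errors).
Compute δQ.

Let u = a + w = 26.77. δu = √(δa² + δw²) = √(0.203 + 5.66) = 2.42, so δu/u = 0.0905.
Q is then a monomial in u, d, r:
δQ/Q = √((δu/u)² + (2·δd/d)² + (1·δr/r)²) = √(0.00819 + 0.0367 + 0.00583) = 0.225
Q = 502500, so δQ = 0.225 × 502500 = 1.13e+05.

1.13e+05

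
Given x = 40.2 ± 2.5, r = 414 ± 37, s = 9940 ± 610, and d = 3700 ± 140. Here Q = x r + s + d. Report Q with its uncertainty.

Let p = x·r = 16600. δp/p = √((1·δx/x)² + (1·δr/r)²) = √(0.00387 + 0.00799) = 0.109, so δp = 1810.
Q = p + s + d: δQ = √(δp² + δs² + δd²) = √(3.28e+06 + 3.72e+05 + 19600) = 1920
Q = 30300.

30300 ± 1920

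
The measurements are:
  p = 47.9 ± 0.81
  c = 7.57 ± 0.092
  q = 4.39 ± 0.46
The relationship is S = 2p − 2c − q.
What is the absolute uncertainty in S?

1.69

Each term contributes (cᵢ δxᵢ)² to (δS)²:
  (2·δp)² = 2.62;  (2·δc)² = 0.0339;  (δq)² = 0.212
δS = √(2.87) = 1.69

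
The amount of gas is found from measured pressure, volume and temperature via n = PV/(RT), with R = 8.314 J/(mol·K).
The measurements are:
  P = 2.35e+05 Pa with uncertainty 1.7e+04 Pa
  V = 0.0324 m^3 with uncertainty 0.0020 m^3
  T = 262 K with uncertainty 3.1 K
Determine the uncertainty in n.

Since n is a product/quotient, work with relative uncertainties:
  (1·δP/P)² = (1×0.0723)² = 0.00523;  (1·δV/V)² = (1×0.0617)² = 0.00381;  (-1·δT/T)² = (-1×0.0118)² = 0.000140
δn/n = √(0.00918) = 0.0958
n = 3.50 mol, so δn = 0.0958 × 3.50 = 0.335 mol.

0.335 mol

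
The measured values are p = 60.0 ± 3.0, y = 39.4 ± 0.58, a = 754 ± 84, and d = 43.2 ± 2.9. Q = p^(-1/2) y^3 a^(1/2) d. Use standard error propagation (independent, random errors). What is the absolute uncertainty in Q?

Each factor contributes (exponent × relative error)² to (δQ/Q)²:
  (−½·δp/p)² = (-0.5×0.0500)² = 0.000625;  (3·δy/y)² = (3×0.0147)² = 0.00195;  (½·δa/a)² = (0.5×0.111)² = 0.00310;  (1·δd/d)² = (1×0.0671)² = 0.00451
δQ/Q = √(0.0102) = 0.101
Q = 9.37e+06, so δQ = 0.101 × 9.37e+06 = 9.45e+05.

9.45e+05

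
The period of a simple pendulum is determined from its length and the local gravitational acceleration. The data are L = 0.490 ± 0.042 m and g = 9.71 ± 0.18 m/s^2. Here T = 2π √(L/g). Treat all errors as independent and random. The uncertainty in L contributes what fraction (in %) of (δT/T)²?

(δT/T)² = (½·δL/L)² + (−½·δg/g)²
  L term: (0.5×0.0857)² = 0.00184
  g term: (-0.5×0.0185)² = 8.59e-05
Total = 0.00192. Share from L = 0.00184/0.00192 = 0.955.

95.5%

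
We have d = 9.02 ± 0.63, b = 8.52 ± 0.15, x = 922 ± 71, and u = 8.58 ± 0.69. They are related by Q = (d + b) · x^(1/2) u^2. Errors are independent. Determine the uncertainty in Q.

6640

Let w = d + b = 17.5. δw = √(δd² + δb²) = √(0.397 + 0.0225) = 0.648, so δw/w = 0.0369.
Q is then a monomial in w, x, u:
δQ/Q = √((δw/w)² + (½·δx/x)² + (2·δu/u)²) = √(0.00136 + 0.00148 + 0.0259) = 0.169
Q = 39200, so δQ = 0.169 × 39200 = 6640.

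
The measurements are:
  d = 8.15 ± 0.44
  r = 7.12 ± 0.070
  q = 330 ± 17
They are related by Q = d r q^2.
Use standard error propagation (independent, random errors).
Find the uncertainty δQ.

7.38e+05

Q is a product of powers, so relative uncertainties combine in quadrature:
  (1·δd/d)² = (1×0.0540)² = 0.00291;  (1·δr/r)² = (1×0.00983)² = 9.67e-05;  (2·δq/q)² = (2×0.0515)² = 0.0106
δQ/Q = √(0.0136) = 0.117
Q = 6.32e+06, so δQ = 0.117 × 6.32e+06 = 7.38e+05.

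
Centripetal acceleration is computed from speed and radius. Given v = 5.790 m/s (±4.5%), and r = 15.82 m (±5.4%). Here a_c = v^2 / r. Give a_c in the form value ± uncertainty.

Products/powers → add relative errors in quadrature, weighted by exponent:
  (2·δv/v)² = (2×0.0450)² = 0.00810;  (-1·δr/r)² = (-1×0.0540)² = 0.00292
δa_c/a_c = √(0.0110) = 0.105
a_c = 2.119 m/s^2, so δa_c = 0.105 × 2.119 = 0.222 m/s^2.

2.119 ± 0.222 m/s^2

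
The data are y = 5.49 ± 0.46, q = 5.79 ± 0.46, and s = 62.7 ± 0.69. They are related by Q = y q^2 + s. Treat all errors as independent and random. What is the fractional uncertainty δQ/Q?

0.134

Let p = y·q^2 = 184. δp/p = √((1·δy/y)² + (2·δq/q)²) = √(0.00702 + 0.0252) = 0.180, so δp = 33.1.
Q = p + s: δQ = √(δp² + δs²) = √(1090 + 0.476) = 33.1
Q = 247, so δQ/Q = 33.1/247 = 0.134.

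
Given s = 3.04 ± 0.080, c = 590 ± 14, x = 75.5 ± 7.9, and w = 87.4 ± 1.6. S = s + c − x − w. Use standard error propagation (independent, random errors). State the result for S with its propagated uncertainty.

430 ± 16.2

For a sum/difference, combine absolute errors in quadrature:
  (δs)² = 0.00640;  (δc)² = 196;  (δx)² = 62.4;  (δw)² = 2.56
δS = √(261) = 16.2
S = 430.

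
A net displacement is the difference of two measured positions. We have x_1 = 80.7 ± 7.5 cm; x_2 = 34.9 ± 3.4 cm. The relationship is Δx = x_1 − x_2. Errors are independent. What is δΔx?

Sums and differences: (δΔx)² = Σ (cᵢ δxᵢ)².
  (δx_1)² = 56.2;  (δx_2)² = 11.6
δΔx = √(67.8) = 8.23 cm

8.23 cm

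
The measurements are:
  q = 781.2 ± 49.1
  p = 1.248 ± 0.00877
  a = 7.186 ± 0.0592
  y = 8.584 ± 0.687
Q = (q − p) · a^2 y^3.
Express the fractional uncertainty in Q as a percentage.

24.9%

Let u = q − p = 780.0. δu = √(δq² + δp²) = √(2410 + 7.69e-05) = 49.1, so δu/u = 0.0630.
Q is then a monomial in u, a, y:
δQ/Q = √((δu/u)² + (2·δa/a)² + (3·δy/y)²) = √(0.00396 + 0.000271 + 0.0576) = 0.249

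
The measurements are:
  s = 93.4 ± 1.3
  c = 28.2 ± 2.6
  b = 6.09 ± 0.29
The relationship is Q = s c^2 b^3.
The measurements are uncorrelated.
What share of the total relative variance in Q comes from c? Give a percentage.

62.3%

(δQ/Q)² = (1·δs/s)² + (2·δc/c)² + (3·δb/b)²
  s term: (1×0.0139)² = 0.000194
  c term: (2×0.0922)² = 0.0340
  b term: (3×0.0476)² = 0.0204
Total = 0.0546. Share from c = 0.0340/0.0546 = 0.623.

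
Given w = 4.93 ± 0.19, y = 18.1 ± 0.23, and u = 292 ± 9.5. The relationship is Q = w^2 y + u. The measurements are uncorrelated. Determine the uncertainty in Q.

Let p = w^2·y = 440. δp/p = √((2·δw/w)² + (1·δy/y)²) = √(0.00594 + 0.000161) = 0.0781, so δp = 34.4.
Q = p + u: δQ = √(δp² + δu²) = √(1180 + 90.2) = 35.7

35.7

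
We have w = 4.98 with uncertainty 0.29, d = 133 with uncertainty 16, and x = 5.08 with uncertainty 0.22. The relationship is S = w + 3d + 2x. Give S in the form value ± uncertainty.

Absolute uncertainties add in quadrature for a linear combination:
  (δw)² = 0.0841;  (3·δd)² = 2300;  (2·δx)² = 0.194
δS = √(2300) = 48.0
S = 414.

414 ± 48.0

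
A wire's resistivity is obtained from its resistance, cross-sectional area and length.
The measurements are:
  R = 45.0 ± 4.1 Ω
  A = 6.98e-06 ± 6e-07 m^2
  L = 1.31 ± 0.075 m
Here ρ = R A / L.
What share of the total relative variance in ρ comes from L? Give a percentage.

17.3%

(δρ/ρ)² = (1·δR/R)² + (1·δA/A)² + (-1·δL/L)²
  R term: (1×0.0911)² = 0.00830
  A term: (1×0.0860)² = 0.00739
  L term: (-1×0.0573)² = 0.00328
Total = 0.0190. Share from L = 0.00328/0.0190 = 0.173.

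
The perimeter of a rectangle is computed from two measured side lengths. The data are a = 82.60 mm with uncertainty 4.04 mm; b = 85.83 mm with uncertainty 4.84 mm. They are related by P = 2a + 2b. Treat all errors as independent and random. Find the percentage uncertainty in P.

For a sum/difference, combine absolute errors in quadrature:
  (2·δa)² = 65.3;  (2·δb)² = 93.7
δP = √(159) = 12.6 mm
P = 336.9 mm, so δP/P = 12.6/336.9 = 0.0374.

3.74%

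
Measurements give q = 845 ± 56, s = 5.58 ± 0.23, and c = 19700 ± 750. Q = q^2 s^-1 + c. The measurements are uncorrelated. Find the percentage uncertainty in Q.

12.0%

Let p = q^2·s^-1 = 1.28e+05. δp/p = √((2·δq/q)² + (-1·δs/s)²) = √(0.0176 + 0.00170) = 0.139, so δp = 17800.
Q = p + c: δQ = √(δp² + δc²) = √(3.15e+08 + 5.62e+05) = 17800
Q = 1.48e+05, so δQ/Q = 17800/1.48e+05 = 0.120.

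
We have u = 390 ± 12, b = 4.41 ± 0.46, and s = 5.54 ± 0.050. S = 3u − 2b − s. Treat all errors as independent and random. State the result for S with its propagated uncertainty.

1160 ± 36.0

S is a linear combination, so absolute uncertainties add in quadrature:
  (3·δu)² = 1300;  (2·δb)² = 0.846;  (δs)² = 0.00250
δS = √(1300) = 36.0
S = 1160.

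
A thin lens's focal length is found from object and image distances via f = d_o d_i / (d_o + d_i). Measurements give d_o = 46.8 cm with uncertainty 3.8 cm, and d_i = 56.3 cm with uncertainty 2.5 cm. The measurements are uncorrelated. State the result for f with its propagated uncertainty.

∂f/∂d_o = (d_i/(d_o+d_i))² = 0.298;  ∂f/∂d_i = (d_o/(d_o+d_i))² = 0.206
δf = √((∂f/∂d_o · δd_o)² + (∂f/∂d_i · δd_i)²) = √(1.28 + 0.265) = 1.24 cm
f = 25.6 cm.

25.6 ± 1.24 cm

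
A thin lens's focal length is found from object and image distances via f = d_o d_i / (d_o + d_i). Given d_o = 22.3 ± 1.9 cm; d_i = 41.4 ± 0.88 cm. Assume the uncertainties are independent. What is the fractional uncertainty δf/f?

0.0559

∂f/∂d_o = (d_i/(d_o+d_i))² = 0.422;  ∂f/∂d_i = (d_o/(d_o+d_i))² = 0.123
δf = √((∂f/∂d_o · δd_o)² + (∂f/∂d_i · δd_i)²) = √(0.644 + 0.0116) = 0.810 cm
f = 14.5 cm, so δf/f = 0.810/14.5 = 0.0559.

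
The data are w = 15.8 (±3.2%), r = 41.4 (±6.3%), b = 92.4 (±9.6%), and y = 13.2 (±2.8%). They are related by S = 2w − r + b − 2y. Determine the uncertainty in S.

9.33

Sums and differences: (δS)² = Σ (cᵢ δxᵢ)².
  (2·δw)² = 1.02;  (δr)² = 6.80;  (δb)² = 78.7;  (2·δy)² = 0.546
δS = √(87.1) = 9.33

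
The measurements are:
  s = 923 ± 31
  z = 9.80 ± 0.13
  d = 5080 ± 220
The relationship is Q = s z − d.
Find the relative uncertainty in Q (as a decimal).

0.0993

Let p = s·z = 9050. δp/p = √((1·δs/s)² + (1·δz/z)²) = √(0.00113 + 0.000176) = 0.0361, so δp = 327.
Q = p − d: δQ = √(δp² + δd²) = √(1.07e+05 + 48400) = 394
Q = 3970, so δQ/Q = 394/3970 = 0.0993.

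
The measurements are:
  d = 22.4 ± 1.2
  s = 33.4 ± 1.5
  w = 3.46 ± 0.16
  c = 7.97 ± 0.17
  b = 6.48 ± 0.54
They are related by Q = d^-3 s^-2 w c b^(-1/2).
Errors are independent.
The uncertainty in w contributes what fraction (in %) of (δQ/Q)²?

(δQ/Q)² = (-3·δd/d)² + (-2·δs/s)² + (1·δw/w)² + (1·δc/c)² + (−½·δb/b)²
  d term: (-3×0.0536)² = 0.0258
  s term: (-2×0.0449)² = 0.00807
  w term: (1×0.0462)² = 0.00214
  c term: (1×0.0213)² = 0.000455
  b term: (-0.5×0.0833)² = 0.00174
Total = 0.0382. Share from w = 0.00214/0.0382 = 0.0559.

5.59%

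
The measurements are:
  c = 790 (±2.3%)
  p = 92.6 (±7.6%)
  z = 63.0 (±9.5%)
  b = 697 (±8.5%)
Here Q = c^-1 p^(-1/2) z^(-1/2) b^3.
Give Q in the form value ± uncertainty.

For a monomial Q ∝ c^-1, p^(-1/2), z^(-1/2), b^3, fractional errors add in quadrature:
  (-1·δc/c)² = (-1×0.0230)² = 0.000529;  (−½·δp/p)² = (-0.5×0.0760)² = 0.00144;  (−½·δz/z)² = (-0.5×0.0950)² = 0.00226;  (3·δb/b)² = (3×0.0850)² = 0.0650
δQ/Q = √(0.0693) = 0.263
Q = 5610, so δQ = 0.263 × 5610 = 1480.

5610 ± 1480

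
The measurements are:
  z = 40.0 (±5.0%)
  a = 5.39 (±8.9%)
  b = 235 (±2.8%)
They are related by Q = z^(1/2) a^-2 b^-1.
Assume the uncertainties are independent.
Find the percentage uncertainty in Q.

18.2%

Relative error in a monomial: (δQ/Q)² = Σ (nᵢ · δxᵢ/xᵢ)².
  (½·δz/z)² = (0.5×0.0500)² = 0.000625;  (-2·δa/a)² = (-2×0.0890)² = 0.0317;  (-1·δb/b)² = (-1×0.0280)² = 0.000784
δQ/Q = √(0.0331) = 0.182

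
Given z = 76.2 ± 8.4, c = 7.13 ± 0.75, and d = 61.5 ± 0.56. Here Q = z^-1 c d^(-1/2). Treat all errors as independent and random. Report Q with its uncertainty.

0.0119 ± 0.00182

Products/powers → add relative errors in quadrature, weighted by exponent:
  (-1·δz/z)² = (-1×0.110)² = 0.0122;  (1·δc/c)² = (1×0.105)² = 0.0111;  (−½·δd/d)² = (-0.5×0.00911)² = 2.07e-05
δQ/Q = √(0.0232) = 0.152
Q = 0.0119, so δQ = 0.152 × 0.0119 = 0.00182.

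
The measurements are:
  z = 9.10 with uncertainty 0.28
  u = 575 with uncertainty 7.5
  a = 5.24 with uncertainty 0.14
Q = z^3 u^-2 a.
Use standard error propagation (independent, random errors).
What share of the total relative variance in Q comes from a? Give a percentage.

(δQ/Q)² = (3·δz/z)² + (-2·δu/u)² + (1·δa/a)²
  z term: (3×0.0308)² = 0.00852
  u term: (-2×0.0130)² = 0.000681
  a term: (1×0.0267)² = 0.000714
Total = 0.00992. Share from a = 0.000714/0.00992 = 0.0720.

7.20%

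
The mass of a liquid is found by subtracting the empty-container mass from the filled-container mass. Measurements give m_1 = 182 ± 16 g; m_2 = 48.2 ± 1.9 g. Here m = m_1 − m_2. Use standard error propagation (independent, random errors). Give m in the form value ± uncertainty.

134 ± 16.1 g

For a sum/difference, combine absolute errors in quadrature:
  (δm_1)² = 256;  (δm_2)² = 3.61
δm = √(260) = 16.1 g
m = 134 g.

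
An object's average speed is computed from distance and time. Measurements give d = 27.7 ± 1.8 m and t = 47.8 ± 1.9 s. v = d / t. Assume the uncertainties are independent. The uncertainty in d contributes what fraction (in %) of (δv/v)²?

72.8%

(δv/v)² = (1·δd/d)² + (-1·δt/t)²
  d term: (1×0.0650)² = 0.00422
  t term: (-1×0.0397)² = 0.00158
Total = 0.00580. Share from d = 0.00422/0.00580 = 0.728.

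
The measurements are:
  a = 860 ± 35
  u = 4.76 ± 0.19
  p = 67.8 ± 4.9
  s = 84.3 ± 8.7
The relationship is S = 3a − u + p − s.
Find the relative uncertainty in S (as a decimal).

0.0412

Sums and differences: (δS)² = Σ (cᵢ δxᵢ)².
  (3·δa)² = 11000;  (δu)² = 0.0361;  (δp)² = 24.0;  (δs)² = 75.7
δS = √(11100) = 105
S = 2560, so δS/S = 105/2560 = 0.0412.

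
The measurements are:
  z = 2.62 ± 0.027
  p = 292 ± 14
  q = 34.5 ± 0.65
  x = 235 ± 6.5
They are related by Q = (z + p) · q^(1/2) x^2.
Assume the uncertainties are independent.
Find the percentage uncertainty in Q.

Let u = z + p = 295. δu = √(δz² + δp²) = √(0.000729 + 196) = 14.0, so δu/u = 0.0475.
Q is then a monomial in u, q, x:
δQ/Q = √((δu/u)² + (½·δq/q)² + (2·δx/x)²) = √(0.00226 + 8.87e-05 + 0.00306) = 0.0735

7.35%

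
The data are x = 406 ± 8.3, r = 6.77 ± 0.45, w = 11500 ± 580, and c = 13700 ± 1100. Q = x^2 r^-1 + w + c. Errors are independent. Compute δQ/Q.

0.0458

Let p = x^2·r^-1 = 24300. δp/p = √((2·δx/x)² + (-1·δr/r)²) = √(0.00167 + 0.00442) = 0.0780, so δp = 1900.
Q = p + w + c: δQ = √(δp² + δw² + δc²) = √(3.61e+06 + 3.36e+05 + 1.21e+06) = 2270
Q = 49500, so δQ/Q = 2270/49500 = 0.0458.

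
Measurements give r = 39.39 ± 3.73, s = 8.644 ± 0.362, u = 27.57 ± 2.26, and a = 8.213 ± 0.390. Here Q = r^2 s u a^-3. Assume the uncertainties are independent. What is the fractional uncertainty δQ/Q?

0.254

Each factor contributes (exponent × relative error)² to (δQ/Q)²:
  (2·δr/r)² = (2×0.0947)² = 0.0359;  (1·δs/s)² = (1×0.0419)² = 0.00175;  (1·δu/u)² = (1×0.0820)² = 0.00672;  (-3·δa/a)² = (-3×0.0475)² = 0.0203
δQ/Q = √(0.0646) = 0.254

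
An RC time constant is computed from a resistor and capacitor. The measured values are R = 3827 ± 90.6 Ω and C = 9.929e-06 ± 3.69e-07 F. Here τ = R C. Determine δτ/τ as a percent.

4.41%

τ is a product of powers, so relative uncertainties combine in quadrature:
  (1·δR/R)² = (1×0.0237)² = 0.000560;  (1·δC/C)² = (1×0.0372)² = 0.00138
δτ/τ = √(0.00194) = 0.0441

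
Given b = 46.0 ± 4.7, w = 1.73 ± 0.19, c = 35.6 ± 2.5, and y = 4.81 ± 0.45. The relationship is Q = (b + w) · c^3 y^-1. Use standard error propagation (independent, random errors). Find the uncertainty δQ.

1.12e+05

Let u = b + w = 47.7. δu = √(δb² + δw²) = √(22.1 + 0.0361) = 4.70, so δu/u = 0.0986.
Q is then a monomial in u, c, y:
δQ/Q = √((δu/u)² + (3·δc/c)² + (-1·δy/y)²) = √(0.00971 + 0.0444 + 0.00875) = 0.251
Q = 4.48e+05, so δQ = 0.251 × 4.48e+05 = 1.12e+05.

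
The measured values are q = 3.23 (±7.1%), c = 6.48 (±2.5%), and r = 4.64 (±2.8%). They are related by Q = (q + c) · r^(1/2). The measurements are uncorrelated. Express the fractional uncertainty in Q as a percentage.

Let u = q + c = 9.71. δu = √(δq² + δc²) = √(0.0526 + 0.0262) = 0.281, so δu/u = 0.0289.
Q is then a monomial in u, r:
δQ/Q = √((δu/u)² + (½·δr/r)²) = √(0.000836 + 0.000196) = 0.0321

3.21%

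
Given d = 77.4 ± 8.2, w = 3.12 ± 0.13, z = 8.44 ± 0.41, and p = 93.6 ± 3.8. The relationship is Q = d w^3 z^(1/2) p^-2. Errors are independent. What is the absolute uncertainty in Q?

Products/powers → add relative errors in quadrature, weighted by exponent:
  (1·δd/d)² = (1×0.106)² = 0.0112;  (3·δw/w)² = (3×0.0417)² = 0.0156;  (½·δz/z)² = (0.5×0.0486)² = 0.000590;  (-2·δp/p)² = (-2×0.0406)² = 0.00659
δQ/Q = √(0.0340) = 0.184
Q = 0.780, so δQ = 0.184 × 0.780 = 0.144.

0.144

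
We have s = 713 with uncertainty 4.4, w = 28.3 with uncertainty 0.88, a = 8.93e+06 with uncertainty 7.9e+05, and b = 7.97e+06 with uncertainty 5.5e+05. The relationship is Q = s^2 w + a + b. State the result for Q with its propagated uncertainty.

Let p = s^2·w = 1.44e+07. δp/p = √((2·δs/s)² + (1·δw/w)²) = √(0.000152 + 0.000967) = 0.0335, so δp = 4.81e+05.
Q = p + a + b: δQ = √(δp² + δa² + δb²) = √(2.32e+11 + 6.24e+11 + 3.02e+11) = 1.08e+06
Q = 3.13e+07.

(3.13 ± 0.108) × 10^7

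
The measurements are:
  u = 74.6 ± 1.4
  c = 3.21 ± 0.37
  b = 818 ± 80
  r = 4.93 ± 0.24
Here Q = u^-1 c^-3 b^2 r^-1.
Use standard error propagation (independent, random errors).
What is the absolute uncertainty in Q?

22.0

For a monomial Q ∝ u^-1, c^-3, b^2, r^-1, fractional errors add in quadrature:
  (-1·δu/u)² = (-1×0.0188)² = 0.000352;  (-3·δc/c)² = (-3×0.115)² = 0.120;  (2·δb/b)² = (2×0.0978)² = 0.0383;  (-1·δr/r)² = (-1×0.0487)² = 0.00237
δQ/Q = √(0.161) = 0.401
Q = 55.0, so δQ = 0.401 × 55.0 = 22.0.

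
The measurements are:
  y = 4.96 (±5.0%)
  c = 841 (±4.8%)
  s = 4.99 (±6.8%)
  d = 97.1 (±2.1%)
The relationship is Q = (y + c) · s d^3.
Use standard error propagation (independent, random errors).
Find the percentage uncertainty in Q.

10.4%

Let u = y + c = 846. δu = √(δy² + δc²) = √(0.0615 + 1630) = 40.4, so δu/u = 0.0477.
Q is then a monomial in u, s, d:
δQ/Q = √((δu/u)² + (1·δs/s)² + (3·δd/d)²) = √(0.00228 + 0.00462 + 0.00397) = 0.104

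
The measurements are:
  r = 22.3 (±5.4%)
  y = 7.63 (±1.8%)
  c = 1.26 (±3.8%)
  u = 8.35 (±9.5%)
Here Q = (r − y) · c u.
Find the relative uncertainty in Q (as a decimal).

0.132

Let w = r − y = 14.7. δw = √(δr² + δy²) = √(1.45 + 0.0189) = 1.21, so δw/w = 0.0826.
Q is then a monomial in w, c, u:
δQ/Q = √((δw/w)² + (1·δc/c)² + (1·δu/u)²) = √(0.00683 + 0.00144 + 0.00903) = 0.132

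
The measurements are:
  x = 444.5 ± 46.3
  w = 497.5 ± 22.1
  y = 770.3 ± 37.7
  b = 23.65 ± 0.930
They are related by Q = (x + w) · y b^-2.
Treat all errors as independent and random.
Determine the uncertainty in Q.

Let u = x + w = 942.0. δu = √(δx² + δw²) = √(2140 + 488) = 51.3, so δu/u = 0.0545.
Q is then a monomial in u, y, b:
δQ/Q = √((δu/u)² + (1·δy/y)² + (-2·δb/b)²) = √(0.00297 + 0.00240 + 0.00619) = 0.107
Q = 1297, so δQ = 0.107 × 1297 = 139.

139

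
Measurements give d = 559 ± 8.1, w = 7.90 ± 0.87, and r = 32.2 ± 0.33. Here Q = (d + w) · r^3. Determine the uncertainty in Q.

Let u = d + w = 567. δu = √(δd² + δw²) = √(65.6 + 0.757) = 8.15, so δu/u = 0.0144.
Q is then a monomial in u, r:
δQ/Q = √((δu/u)² + (3·δr/r)²) = √(0.000207 + 0.000945) = 0.0339
Q = 1.89e+07, so δQ = 0.0339 × 1.89e+07 = 6.42e+05.

6.42e+05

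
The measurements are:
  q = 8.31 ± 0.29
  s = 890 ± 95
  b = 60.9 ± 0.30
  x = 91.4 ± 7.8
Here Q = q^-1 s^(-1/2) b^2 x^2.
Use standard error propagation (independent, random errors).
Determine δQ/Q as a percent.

Q is a product of powers, so relative uncertainties combine in quadrature:
  (-1·δq/q)² = (-1×0.0349)² = 0.00122;  (−½·δs/s)² = (-0.5×0.107)² = 0.00285;  (2·δb/b)² = (2×0.00493)² = 9.71e-05;  (2·δx/x)² = (2×0.0853)² = 0.0291
δQ/Q = √(0.0333) = 0.182

18.2%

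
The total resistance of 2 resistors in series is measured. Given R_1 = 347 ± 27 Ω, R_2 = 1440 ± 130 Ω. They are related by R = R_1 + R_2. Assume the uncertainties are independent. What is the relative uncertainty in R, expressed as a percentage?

7.43%

Sums and differences: (δR)² = Σ (cᵢ δxᵢ)².
  (δR_1)² = 729;  (δR_2)² = 16900
δR = √(17600) = 133 Ω
R = 1790 Ω, so δR/R = 133/1790 = 0.0743.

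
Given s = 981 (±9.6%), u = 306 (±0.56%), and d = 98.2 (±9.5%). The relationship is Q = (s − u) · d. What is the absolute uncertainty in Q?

11200

Let w = s − u = 675. δw = √(δs² + δu²) = √(8870 + 2.94) = 94.2, so δw/w = 0.140.
Q is then a monomial in w, d:
δQ/Q = √((δw/w)² + (1·δd/d)²) = √(0.0195 + 0.00903) = 0.169
Q = 66300, so δQ = 0.169 × 66300 = 11200.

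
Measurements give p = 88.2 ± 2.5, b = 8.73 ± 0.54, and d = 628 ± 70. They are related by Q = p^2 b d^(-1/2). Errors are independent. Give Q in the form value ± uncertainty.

2710 ± 273

Each factor contributes (exponent × relative error)² to (δQ/Q)²:
  (2·δp/p)² = (2×0.0283)² = 0.00321;  (1·δb/b)² = (1×0.0619)² = 0.00383;  (−½·δd/d)² = (-0.5×0.111)² = 0.00311
δQ/Q = √(0.0101) = 0.101
Q = 2710, so δQ = 0.101 × 2710 = 273.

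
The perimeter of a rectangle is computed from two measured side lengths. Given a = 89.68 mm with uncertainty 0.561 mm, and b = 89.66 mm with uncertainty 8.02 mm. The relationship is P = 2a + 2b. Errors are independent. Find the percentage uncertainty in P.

4.48%

Absolute uncertainties add in quadrature for a linear combination:
  (2·δa)² = 1.26;  (2·δb)² = 257
δP = √(259) = 16.1 mm
P = 358.7 mm, so δP/P = 16.1/358.7 = 0.0448.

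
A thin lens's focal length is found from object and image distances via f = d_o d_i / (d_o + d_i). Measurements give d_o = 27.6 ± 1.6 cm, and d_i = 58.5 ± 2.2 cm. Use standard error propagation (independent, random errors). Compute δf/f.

0.0412

∂f/∂d_o = (d_i/(d_o+d_i))² = 0.462;  ∂f/∂d_i = (d_o/(d_o+d_i))² = 0.103
δf = √((∂f/∂d_o · δd_o)² + (∂f/∂d_i · δd_i)²) = √(0.546 + 0.0511) = 0.772 cm
f = 18.8 cm, so δf/f = 0.772/18.8 = 0.0412.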